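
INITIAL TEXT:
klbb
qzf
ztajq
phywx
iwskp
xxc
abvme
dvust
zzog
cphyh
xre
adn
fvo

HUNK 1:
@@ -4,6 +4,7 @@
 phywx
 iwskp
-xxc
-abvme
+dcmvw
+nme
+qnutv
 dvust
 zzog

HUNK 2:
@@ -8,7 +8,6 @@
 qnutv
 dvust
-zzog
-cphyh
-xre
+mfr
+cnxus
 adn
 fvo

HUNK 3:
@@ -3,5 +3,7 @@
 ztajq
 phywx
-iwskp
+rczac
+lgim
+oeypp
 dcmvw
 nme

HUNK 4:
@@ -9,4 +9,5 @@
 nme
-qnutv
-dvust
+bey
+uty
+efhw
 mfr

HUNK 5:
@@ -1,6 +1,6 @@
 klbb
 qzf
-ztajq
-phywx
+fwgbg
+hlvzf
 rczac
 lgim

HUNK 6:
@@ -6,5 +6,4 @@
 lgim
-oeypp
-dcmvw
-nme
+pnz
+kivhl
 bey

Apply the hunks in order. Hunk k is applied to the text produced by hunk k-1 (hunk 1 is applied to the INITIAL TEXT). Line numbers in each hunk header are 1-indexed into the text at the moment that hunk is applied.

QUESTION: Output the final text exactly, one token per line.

Hunk 1: at line 4 remove [xxc,abvme] add [dcmvw,nme,qnutv] -> 14 lines: klbb qzf ztajq phywx iwskp dcmvw nme qnutv dvust zzog cphyh xre adn fvo
Hunk 2: at line 8 remove [zzog,cphyh,xre] add [mfr,cnxus] -> 13 lines: klbb qzf ztajq phywx iwskp dcmvw nme qnutv dvust mfr cnxus adn fvo
Hunk 3: at line 3 remove [iwskp] add [rczac,lgim,oeypp] -> 15 lines: klbb qzf ztajq phywx rczac lgim oeypp dcmvw nme qnutv dvust mfr cnxus adn fvo
Hunk 4: at line 9 remove [qnutv,dvust] add [bey,uty,efhw] -> 16 lines: klbb qzf ztajq phywx rczac lgim oeypp dcmvw nme bey uty efhw mfr cnxus adn fvo
Hunk 5: at line 1 remove [ztajq,phywx] add [fwgbg,hlvzf] -> 16 lines: klbb qzf fwgbg hlvzf rczac lgim oeypp dcmvw nme bey uty efhw mfr cnxus adn fvo
Hunk 6: at line 6 remove [oeypp,dcmvw,nme] add [pnz,kivhl] -> 15 lines: klbb qzf fwgbg hlvzf rczac lgim pnz kivhl bey uty efhw mfr cnxus adn fvo

Answer: klbb
qzf
fwgbg
hlvzf
rczac
lgim
pnz
kivhl
bey
uty
efhw
mfr
cnxus
adn
fvo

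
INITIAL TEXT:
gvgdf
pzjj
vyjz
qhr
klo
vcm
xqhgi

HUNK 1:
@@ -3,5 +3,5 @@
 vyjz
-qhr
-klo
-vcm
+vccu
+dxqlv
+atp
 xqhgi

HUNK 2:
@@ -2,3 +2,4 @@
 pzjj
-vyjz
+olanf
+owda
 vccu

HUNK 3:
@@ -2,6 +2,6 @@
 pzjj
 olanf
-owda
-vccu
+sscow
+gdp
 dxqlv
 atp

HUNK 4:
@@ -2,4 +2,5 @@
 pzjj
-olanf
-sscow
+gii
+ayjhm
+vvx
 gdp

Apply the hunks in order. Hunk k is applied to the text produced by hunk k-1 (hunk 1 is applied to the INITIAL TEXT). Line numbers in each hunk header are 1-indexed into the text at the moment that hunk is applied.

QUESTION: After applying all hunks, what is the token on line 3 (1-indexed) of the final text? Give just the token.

Answer: gii

Derivation:
Hunk 1: at line 3 remove [qhr,klo,vcm] add [vccu,dxqlv,atp] -> 7 lines: gvgdf pzjj vyjz vccu dxqlv atp xqhgi
Hunk 2: at line 2 remove [vyjz] add [olanf,owda] -> 8 lines: gvgdf pzjj olanf owda vccu dxqlv atp xqhgi
Hunk 3: at line 2 remove [owda,vccu] add [sscow,gdp] -> 8 lines: gvgdf pzjj olanf sscow gdp dxqlv atp xqhgi
Hunk 4: at line 2 remove [olanf,sscow] add [gii,ayjhm,vvx] -> 9 lines: gvgdf pzjj gii ayjhm vvx gdp dxqlv atp xqhgi
Final line 3: gii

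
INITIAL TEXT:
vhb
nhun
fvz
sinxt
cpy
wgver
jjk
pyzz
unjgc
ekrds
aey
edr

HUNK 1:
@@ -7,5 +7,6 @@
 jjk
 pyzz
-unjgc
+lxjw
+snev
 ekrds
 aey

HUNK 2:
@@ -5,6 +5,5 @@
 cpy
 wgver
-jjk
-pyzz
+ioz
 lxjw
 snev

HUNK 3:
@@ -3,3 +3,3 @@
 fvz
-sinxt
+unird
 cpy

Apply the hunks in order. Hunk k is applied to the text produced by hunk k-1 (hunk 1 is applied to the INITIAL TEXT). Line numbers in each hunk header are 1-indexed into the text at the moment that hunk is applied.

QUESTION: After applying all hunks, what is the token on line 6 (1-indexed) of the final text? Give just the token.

Answer: wgver

Derivation:
Hunk 1: at line 7 remove [unjgc] add [lxjw,snev] -> 13 lines: vhb nhun fvz sinxt cpy wgver jjk pyzz lxjw snev ekrds aey edr
Hunk 2: at line 5 remove [jjk,pyzz] add [ioz] -> 12 lines: vhb nhun fvz sinxt cpy wgver ioz lxjw snev ekrds aey edr
Hunk 3: at line 3 remove [sinxt] add [unird] -> 12 lines: vhb nhun fvz unird cpy wgver ioz lxjw snev ekrds aey edr
Final line 6: wgver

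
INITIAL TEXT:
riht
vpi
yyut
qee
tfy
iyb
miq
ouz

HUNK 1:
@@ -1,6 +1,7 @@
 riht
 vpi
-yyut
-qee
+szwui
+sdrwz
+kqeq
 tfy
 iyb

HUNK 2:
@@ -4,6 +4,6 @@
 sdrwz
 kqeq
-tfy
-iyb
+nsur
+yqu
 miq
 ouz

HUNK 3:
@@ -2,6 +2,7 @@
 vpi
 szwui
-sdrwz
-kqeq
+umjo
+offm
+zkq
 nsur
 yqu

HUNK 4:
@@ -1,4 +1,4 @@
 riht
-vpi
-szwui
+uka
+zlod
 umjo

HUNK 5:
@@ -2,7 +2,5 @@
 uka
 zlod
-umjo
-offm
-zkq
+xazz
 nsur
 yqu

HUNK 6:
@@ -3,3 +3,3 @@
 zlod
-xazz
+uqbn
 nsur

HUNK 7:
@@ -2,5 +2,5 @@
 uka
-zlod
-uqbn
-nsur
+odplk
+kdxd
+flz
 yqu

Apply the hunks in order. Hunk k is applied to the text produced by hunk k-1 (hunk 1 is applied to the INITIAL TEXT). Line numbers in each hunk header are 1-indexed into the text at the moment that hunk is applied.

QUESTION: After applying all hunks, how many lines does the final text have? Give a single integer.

Hunk 1: at line 1 remove [yyut,qee] add [szwui,sdrwz,kqeq] -> 9 lines: riht vpi szwui sdrwz kqeq tfy iyb miq ouz
Hunk 2: at line 4 remove [tfy,iyb] add [nsur,yqu] -> 9 lines: riht vpi szwui sdrwz kqeq nsur yqu miq ouz
Hunk 3: at line 2 remove [sdrwz,kqeq] add [umjo,offm,zkq] -> 10 lines: riht vpi szwui umjo offm zkq nsur yqu miq ouz
Hunk 4: at line 1 remove [vpi,szwui] add [uka,zlod] -> 10 lines: riht uka zlod umjo offm zkq nsur yqu miq ouz
Hunk 5: at line 2 remove [umjo,offm,zkq] add [xazz] -> 8 lines: riht uka zlod xazz nsur yqu miq ouz
Hunk 6: at line 3 remove [xazz] add [uqbn] -> 8 lines: riht uka zlod uqbn nsur yqu miq ouz
Hunk 7: at line 2 remove [zlod,uqbn,nsur] add [odplk,kdxd,flz] -> 8 lines: riht uka odplk kdxd flz yqu miq ouz
Final line count: 8

Answer: 8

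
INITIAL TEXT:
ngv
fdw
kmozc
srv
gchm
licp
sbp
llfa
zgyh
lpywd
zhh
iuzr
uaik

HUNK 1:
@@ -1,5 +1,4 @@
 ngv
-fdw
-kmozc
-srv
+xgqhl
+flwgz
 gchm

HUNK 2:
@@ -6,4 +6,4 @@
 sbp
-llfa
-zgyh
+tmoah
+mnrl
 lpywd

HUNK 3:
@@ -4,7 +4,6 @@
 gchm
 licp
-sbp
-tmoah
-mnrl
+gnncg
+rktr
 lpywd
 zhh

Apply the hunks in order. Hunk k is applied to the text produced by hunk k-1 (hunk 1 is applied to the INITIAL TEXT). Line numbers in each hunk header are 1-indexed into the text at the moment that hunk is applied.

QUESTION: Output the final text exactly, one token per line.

Hunk 1: at line 1 remove [fdw,kmozc,srv] add [xgqhl,flwgz] -> 12 lines: ngv xgqhl flwgz gchm licp sbp llfa zgyh lpywd zhh iuzr uaik
Hunk 2: at line 6 remove [llfa,zgyh] add [tmoah,mnrl] -> 12 lines: ngv xgqhl flwgz gchm licp sbp tmoah mnrl lpywd zhh iuzr uaik
Hunk 3: at line 4 remove [sbp,tmoah,mnrl] add [gnncg,rktr] -> 11 lines: ngv xgqhl flwgz gchm licp gnncg rktr lpywd zhh iuzr uaik

Answer: ngv
xgqhl
flwgz
gchm
licp
gnncg
rktr
lpywd
zhh
iuzr
uaik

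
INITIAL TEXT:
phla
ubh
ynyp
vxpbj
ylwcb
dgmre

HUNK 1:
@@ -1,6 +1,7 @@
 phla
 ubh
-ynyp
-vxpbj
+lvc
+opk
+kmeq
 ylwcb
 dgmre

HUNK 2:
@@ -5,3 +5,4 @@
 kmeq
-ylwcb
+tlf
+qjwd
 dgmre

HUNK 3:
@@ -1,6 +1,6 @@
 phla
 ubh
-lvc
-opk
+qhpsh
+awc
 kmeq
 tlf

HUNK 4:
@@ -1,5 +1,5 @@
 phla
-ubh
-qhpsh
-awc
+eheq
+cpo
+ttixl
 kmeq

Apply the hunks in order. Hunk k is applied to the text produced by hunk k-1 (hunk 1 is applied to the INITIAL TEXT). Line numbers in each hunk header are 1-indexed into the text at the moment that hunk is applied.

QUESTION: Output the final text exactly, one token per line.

Answer: phla
eheq
cpo
ttixl
kmeq
tlf
qjwd
dgmre

Derivation:
Hunk 1: at line 1 remove [ynyp,vxpbj] add [lvc,opk,kmeq] -> 7 lines: phla ubh lvc opk kmeq ylwcb dgmre
Hunk 2: at line 5 remove [ylwcb] add [tlf,qjwd] -> 8 lines: phla ubh lvc opk kmeq tlf qjwd dgmre
Hunk 3: at line 1 remove [lvc,opk] add [qhpsh,awc] -> 8 lines: phla ubh qhpsh awc kmeq tlf qjwd dgmre
Hunk 4: at line 1 remove [ubh,qhpsh,awc] add [eheq,cpo,ttixl] -> 8 lines: phla eheq cpo ttixl kmeq tlf qjwd dgmre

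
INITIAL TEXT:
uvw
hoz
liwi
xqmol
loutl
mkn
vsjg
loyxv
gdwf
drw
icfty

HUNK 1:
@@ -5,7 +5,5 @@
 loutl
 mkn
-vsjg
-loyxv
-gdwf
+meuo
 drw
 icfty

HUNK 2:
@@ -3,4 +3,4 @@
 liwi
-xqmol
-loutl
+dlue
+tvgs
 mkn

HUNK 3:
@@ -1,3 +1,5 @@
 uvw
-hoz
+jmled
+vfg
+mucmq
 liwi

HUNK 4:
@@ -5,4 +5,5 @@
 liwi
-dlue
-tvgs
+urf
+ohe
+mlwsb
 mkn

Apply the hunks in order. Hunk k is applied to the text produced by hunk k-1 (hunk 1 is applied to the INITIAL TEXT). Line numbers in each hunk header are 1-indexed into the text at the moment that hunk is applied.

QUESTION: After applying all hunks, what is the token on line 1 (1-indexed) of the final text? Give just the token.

Answer: uvw

Derivation:
Hunk 1: at line 5 remove [vsjg,loyxv,gdwf] add [meuo] -> 9 lines: uvw hoz liwi xqmol loutl mkn meuo drw icfty
Hunk 2: at line 3 remove [xqmol,loutl] add [dlue,tvgs] -> 9 lines: uvw hoz liwi dlue tvgs mkn meuo drw icfty
Hunk 3: at line 1 remove [hoz] add [jmled,vfg,mucmq] -> 11 lines: uvw jmled vfg mucmq liwi dlue tvgs mkn meuo drw icfty
Hunk 4: at line 5 remove [dlue,tvgs] add [urf,ohe,mlwsb] -> 12 lines: uvw jmled vfg mucmq liwi urf ohe mlwsb mkn meuo drw icfty
Final line 1: uvw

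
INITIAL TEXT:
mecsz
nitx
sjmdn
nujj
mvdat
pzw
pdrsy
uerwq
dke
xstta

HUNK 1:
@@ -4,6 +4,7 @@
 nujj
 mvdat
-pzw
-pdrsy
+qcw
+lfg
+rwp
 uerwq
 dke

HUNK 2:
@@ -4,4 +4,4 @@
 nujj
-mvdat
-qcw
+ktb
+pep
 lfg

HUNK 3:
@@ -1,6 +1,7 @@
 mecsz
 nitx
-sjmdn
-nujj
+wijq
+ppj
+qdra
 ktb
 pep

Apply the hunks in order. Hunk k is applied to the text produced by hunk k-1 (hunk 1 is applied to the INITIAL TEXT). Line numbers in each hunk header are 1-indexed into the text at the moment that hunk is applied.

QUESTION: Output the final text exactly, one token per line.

Answer: mecsz
nitx
wijq
ppj
qdra
ktb
pep
lfg
rwp
uerwq
dke
xstta

Derivation:
Hunk 1: at line 4 remove [pzw,pdrsy] add [qcw,lfg,rwp] -> 11 lines: mecsz nitx sjmdn nujj mvdat qcw lfg rwp uerwq dke xstta
Hunk 2: at line 4 remove [mvdat,qcw] add [ktb,pep] -> 11 lines: mecsz nitx sjmdn nujj ktb pep lfg rwp uerwq dke xstta
Hunk 3: at line 1 remove [sjmdn,nujj] add [wijq,ppj,qdra] -> 12 lines: mecsz nitx wijq ppj qdra ktb pep lfg rwp uerwq dke xstta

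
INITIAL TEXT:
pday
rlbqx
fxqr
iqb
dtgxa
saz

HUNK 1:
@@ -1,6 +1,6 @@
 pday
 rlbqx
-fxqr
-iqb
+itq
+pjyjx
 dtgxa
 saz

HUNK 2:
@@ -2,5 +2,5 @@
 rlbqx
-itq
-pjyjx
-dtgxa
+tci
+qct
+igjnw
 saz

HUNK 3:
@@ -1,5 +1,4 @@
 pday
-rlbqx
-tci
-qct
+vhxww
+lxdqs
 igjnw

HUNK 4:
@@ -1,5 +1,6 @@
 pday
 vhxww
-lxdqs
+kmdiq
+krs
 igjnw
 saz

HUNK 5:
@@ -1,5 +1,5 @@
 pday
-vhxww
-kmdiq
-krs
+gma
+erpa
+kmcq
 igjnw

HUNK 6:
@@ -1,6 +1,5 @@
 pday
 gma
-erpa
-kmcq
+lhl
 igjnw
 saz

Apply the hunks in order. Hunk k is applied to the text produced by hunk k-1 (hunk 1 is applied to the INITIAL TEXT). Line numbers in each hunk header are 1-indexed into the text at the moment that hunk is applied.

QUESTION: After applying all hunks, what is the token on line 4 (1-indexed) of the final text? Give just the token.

Answer: igjnw

Derivation:
Hunk 1: at line 1 remove [fxqr,iqb] add [itq,pjyjx] -> 6 lines: pday rlbqx itq pjyjx dtgxa saz
Hunk 2: at line 2 remove [itq,pjyjx,dtgxa] add [tci,qct,igjnw] -> 6 lines: pday rlbqx tci qct igjnw saz
Hunk 3: at line 1 remove [rlbqx,tci,qct] add [vhxww,lxdqs] -> 5 lines: pday vhxww lxdqs igjnw saz
Hunk 4: at line 1 remove [lxdqs] add [kmdiq,krs] -> 6 lines: pday vhxww kmdiq krs igjnw saz
Hunk 5: at line 1 remove [vhxww,kmdiq,krs] add [gma,erpa,kmcq] -> 6 lines: pday gma erpa kmcq igjnw saz
Hunk 6: at line 1 remove [erpa,kmcq] add [lhl] -> 5 lines: pday gma lhl igjnw saz
Final line 4: igjnw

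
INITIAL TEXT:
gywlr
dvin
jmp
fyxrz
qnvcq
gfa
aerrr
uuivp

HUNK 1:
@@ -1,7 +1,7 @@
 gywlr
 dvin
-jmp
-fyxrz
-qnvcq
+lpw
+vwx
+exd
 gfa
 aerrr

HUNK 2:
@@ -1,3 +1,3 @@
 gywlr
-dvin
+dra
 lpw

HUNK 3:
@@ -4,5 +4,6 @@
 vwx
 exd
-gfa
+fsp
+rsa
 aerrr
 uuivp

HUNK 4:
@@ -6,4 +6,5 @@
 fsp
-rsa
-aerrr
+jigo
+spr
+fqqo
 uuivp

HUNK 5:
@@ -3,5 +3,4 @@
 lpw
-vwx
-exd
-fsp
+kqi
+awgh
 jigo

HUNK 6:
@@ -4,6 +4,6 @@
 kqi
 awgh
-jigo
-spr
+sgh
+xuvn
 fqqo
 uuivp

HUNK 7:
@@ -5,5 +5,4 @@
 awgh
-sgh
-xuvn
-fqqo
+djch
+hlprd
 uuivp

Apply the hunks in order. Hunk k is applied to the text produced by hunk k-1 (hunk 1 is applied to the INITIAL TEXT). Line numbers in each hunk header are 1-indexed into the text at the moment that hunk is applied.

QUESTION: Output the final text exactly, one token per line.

Hunk 1: at line 1 remove [jmp,fyxrz,qnvcq] add [lpw,vwx,exd] -> 8 lines: gywlr dvin lpw vwx exd gfa aerrr uuivp
Hunk 2: at line 1 remove [dvin] add [dra] -> 8 lines: gywlr dra lpw vwx exd gfa aerrr uuivp
Hunk 3: at line 4 remove [gfa] add [fsp,rsa] -> 9 lines: gywlr dra lpw vwx exd fsp rsa aerrr uuivp
Hunk 4: at line 6 remove [rsa,aerrr] add [jigo,spr,fqqo] -> 10 lines: gywlr dra lpw vwx exd fsp jigo spr fqqo uuivp
Hunk 5: at line 3 remove [vwx,exd,fsp] add [kqi,awgh] -> 9 lines: gywlr dra lpw kqi awgh jigo spr fqqo uuivp
Hunk 6: at line 4 remove [jigo,spr] add [sgh,xuvn] -> 9 lines: gywlr dra lpw kqi awgh sgh xuvn fqqo uuivp
Hunk 7: at line 5 remove [sgh,xuvn,fqqo] add [djch,hlprd] -> 8 lines: gywlr dra lpw kqi awgh djch hlprd uuivp

Answer: gywlr
dra
lpw
kqi
awgh
djch
hlprd
uuivp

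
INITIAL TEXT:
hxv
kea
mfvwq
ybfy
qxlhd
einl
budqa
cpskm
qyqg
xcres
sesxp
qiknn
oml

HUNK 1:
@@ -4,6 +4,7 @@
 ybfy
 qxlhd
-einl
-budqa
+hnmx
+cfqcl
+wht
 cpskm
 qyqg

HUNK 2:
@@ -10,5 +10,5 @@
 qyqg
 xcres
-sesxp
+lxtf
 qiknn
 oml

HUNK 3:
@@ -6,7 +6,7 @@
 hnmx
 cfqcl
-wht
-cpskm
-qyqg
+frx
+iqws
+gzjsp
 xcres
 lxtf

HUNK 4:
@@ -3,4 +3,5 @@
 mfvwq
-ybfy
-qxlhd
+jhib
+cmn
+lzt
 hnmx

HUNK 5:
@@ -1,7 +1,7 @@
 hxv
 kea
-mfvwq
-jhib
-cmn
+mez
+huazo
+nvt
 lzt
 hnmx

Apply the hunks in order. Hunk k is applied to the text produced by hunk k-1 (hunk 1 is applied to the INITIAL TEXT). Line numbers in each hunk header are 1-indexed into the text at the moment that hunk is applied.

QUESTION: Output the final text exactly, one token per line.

Answer: hxv
kea
mez
huazo
nvt
lzt
hnmx
cfqcl
frx
iqws
gzjsp
xcres
lxtf
qiknn
oml

Derivation:
Hunk 1: at line 4 remove [einl,budqa] add [hnmx,cfqcl,wht] -> 14 lines: hxv kea mfvwq ybfy qxlhd hnmx cfqcl wht cpskm qyqg xcres sesxp qiknn oml
Hunk 2: at line 10 remove [sesxp] add [lxtf] -> 14 lines: hxv kea mfvwq ybfy qxlhd hnmx cfqcl wht cpskm qyqg xcres lxtf qiknn oml
Hunk 3: at line 6 remove [wht,cpskm,qyqg] add [frx,iqws,gzjsp] -> 14 lines: hxv kea mfvwq ybfy qxlhd hnmx cfqcl frx iqws gzjsp xcres lxtf qiknn oml
Hunk 4: at line 3 remove [ybfy,qxlhd] add [jhib,cmn,lzt] -> 15 lines: hxv kea mfvwq jhib cmn lzt hnmx cfqcl frx iqws gzjsp xcres lxtf qiknn oml
Hunk 5: at line 1 remove [mfvwq,jhib,cmn] add [mez,huazo,nvt] -> 15 lines: hxv kea mez huazo nvt lzt hnmx cfqcl frx iqws gzjsp xcres lxtf qiknn oml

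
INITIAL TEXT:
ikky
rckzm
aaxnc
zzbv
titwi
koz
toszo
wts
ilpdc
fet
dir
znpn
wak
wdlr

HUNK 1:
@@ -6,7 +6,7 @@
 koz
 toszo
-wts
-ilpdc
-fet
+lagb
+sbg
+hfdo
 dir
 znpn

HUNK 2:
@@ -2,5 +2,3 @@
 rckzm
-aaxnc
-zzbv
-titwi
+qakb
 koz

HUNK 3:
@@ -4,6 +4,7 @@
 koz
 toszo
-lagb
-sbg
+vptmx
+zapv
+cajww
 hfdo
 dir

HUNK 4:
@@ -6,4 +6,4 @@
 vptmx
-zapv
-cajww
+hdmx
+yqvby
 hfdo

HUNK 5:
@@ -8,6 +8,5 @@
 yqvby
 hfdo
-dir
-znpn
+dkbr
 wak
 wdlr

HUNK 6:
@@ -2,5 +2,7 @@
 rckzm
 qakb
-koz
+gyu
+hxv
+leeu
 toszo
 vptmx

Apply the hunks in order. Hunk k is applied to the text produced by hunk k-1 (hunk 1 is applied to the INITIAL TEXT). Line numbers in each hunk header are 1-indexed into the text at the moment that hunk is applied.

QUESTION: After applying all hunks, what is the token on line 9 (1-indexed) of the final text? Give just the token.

Answer: hdmx

Derivation:
Hunk 1: at line 6 remove [wts,ilpdc,fet] add [lagb,sbg,hfdo] -> 14 lines: ikky rckzm aaxnc zzbv titwi koz toszo lagb sbg hfdo dir znpn wak wdlr
Hunk 2: at line 2 remove [aaxnc,zzbv,titwi] add [qakb] -> 12 lines: ikky rckzm qakb koz toszo lagb sbg hfdo dir znpn wak wdlr
Hunk 3: at line 4 remove [lagb,sbg] add [vptmx,zapv,cajww] -> 13 lines: ikky rckzm qakb koz toszo vptmx zapv cajww hfdo dir znpn wak wdlr
Hunk 4: at line 6 remove [zapv,cajww] add [hdmx,yqvby] -> 13 lines: ikky rckzm qakb koz toszo vptmx hdmx yqvby hfdo dir znpn wak wdlr
Hunk 5: at line 8 remove [dir,znpn] add [dkbr] -> 12 lines: ikky rckzm qakb koz toszo vptmx hdmx yqvby hfdo dkbr wak wdlr
Hunk 6: at line 2 remove [koz] add [gyu,hxv,leeu] -> 14 lines: ikky rckzm qakb gyu hxv leeu toszo vptmx hdmx yqvby hfdo dkbr wak wdlr
Final line 9: hdmx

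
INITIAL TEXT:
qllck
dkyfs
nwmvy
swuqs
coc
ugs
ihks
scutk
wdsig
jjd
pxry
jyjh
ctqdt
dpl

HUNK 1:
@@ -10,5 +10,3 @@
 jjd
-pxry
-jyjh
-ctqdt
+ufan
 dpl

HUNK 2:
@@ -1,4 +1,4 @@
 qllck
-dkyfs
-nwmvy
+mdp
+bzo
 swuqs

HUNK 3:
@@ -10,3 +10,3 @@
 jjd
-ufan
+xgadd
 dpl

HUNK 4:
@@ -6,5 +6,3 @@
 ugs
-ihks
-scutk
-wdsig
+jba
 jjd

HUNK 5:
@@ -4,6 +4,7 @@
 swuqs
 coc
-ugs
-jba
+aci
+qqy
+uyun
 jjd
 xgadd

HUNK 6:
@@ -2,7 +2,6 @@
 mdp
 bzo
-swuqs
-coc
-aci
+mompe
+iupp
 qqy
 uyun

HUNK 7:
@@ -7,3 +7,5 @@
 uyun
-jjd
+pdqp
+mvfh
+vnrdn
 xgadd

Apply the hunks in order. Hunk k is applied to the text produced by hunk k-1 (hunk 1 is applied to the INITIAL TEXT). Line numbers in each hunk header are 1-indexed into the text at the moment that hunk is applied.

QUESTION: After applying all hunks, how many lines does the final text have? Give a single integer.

Answer: 12

Derivation:
Hunk 1: at line 10 remove [pxry,jyjh,ctqdt] add [ufan] -> 12 lines: qllck dkyfs nwmvy swuqs coc ugs ihks scutk wdsig jjd ufan dpl
Hunk 2: at line 1 remove [dkyfs,nwmvy] add [mdp,bzo] -> 12 lines: qllck mdp bzo swuqs coc ugs ihks scutk wdsig jjd ufan dpl
Hunk 3: at line 10 remove [ufan] add [xgadd] -> 12 lines: qllck mdp bzo swuqs coc ugs ihks scutk wdsig jjd xgadd dpl
Hunk 4: at line 6 remove [ihks,scutk,wdsig] add [jba] -> 10 lines: qllck mdp bzo swuqs coc ugs jba jjd xgadd dpl
Hunk 5: at line 4 remove [ugs,jba] add [aci,qqy,uyun] -> 11 lines: qllck mdp bzo swuqs coc aci qqy uyun jjd xgadd dpl
Hunk 6: at line 2 remove [swuqs,coc,aci] add [mompe,iupp] -> 10 lines: qllck mdp bzo mompe iupp qqy uyun jjd xgadd dpl
Hunk 7: at line 7 remove [jjd] add [pdqp,mvfh,vnrdn] -> 12 lines: qllck mdp bzo mompe iupp qqy uyun pdqp mvfh vnrdn xgadd dpl
Final line count: 12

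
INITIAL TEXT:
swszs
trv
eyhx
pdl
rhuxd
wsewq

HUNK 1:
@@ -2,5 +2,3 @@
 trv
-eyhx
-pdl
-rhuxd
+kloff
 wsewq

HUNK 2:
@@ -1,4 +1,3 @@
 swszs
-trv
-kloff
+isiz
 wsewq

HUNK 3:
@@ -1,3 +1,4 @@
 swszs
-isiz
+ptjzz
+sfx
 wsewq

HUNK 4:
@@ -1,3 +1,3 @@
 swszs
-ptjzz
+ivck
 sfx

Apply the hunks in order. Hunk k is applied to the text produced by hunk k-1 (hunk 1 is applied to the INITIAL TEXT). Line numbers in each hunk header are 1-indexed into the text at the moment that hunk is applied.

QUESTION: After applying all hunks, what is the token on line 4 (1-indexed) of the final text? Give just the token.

Answer: wsewq

Derivation:
Hunk 1: at line 2 remove [eyhx,pdl,rhuxd] add [kloff] -> 4 lines: swszs trv kloff wsewq
Hunk 2: at line 1 remove [trv,kloff] add [isiz] -> 3 lines: swszs isiz wsewq
Hunk 3: at line 1 remove [isiz] add [ptjzz,sfx] -> 4 lines: swszs ptjzz sfx wsewq
Hunk 4: at line 1 remove [ptjzz] add [ivck] -> 4 lines: swszs ivck sfx wsewq
Final line 4: wsewq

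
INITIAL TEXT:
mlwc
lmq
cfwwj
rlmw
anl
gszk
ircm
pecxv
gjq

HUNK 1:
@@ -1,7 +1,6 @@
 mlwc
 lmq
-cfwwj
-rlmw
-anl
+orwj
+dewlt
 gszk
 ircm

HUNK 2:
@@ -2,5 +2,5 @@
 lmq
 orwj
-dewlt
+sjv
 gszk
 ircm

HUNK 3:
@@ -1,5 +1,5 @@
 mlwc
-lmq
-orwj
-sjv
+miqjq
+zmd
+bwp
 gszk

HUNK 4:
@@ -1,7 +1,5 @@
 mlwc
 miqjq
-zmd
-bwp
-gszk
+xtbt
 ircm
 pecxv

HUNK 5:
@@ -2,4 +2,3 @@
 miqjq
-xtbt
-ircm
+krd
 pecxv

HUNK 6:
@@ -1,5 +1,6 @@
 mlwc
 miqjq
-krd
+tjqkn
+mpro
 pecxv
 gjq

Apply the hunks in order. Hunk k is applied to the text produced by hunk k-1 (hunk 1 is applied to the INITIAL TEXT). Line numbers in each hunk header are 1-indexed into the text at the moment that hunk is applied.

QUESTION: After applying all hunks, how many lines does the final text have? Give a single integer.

Answer: 6

Derivation:
Hunk 1: at line 1 remove [cfwwj,rlmw,anl] add [orwj,dewlt] -> 8 lines: mlwc lmq orwj dewlt gszk ircm pecxv gjq
Hunk 2: at line 2 remove [dewlt] add [sjv] -> 8 lines: mlwc lmq orwj sjv gszk ircm pecxv gjq
Hunk 3: at line 1 remove [lmq,orwj,sjv] add [miqjq,zmd,bwp] -> 8 lines: mlwc miqjq zmd bwp gszk ircm pecxv gjq
Hunk 4: at line 1 remove [zmd,bwp,gszk] add [xtbt] -> 6 lines: mlwc miqjq xtbt ircm pecxv gjq
Hunk 5: at line 2 remove [xtbt,ircm] add [krd] -> 5 lines: mlwc miqjq krd pecxv gjq
Hunk 6: at line 1 remove [krd] add [tjqkn,mpro] -> 6 lines: mlwc miqjq tjqkn mpro pecxv gjq
Final line count: 6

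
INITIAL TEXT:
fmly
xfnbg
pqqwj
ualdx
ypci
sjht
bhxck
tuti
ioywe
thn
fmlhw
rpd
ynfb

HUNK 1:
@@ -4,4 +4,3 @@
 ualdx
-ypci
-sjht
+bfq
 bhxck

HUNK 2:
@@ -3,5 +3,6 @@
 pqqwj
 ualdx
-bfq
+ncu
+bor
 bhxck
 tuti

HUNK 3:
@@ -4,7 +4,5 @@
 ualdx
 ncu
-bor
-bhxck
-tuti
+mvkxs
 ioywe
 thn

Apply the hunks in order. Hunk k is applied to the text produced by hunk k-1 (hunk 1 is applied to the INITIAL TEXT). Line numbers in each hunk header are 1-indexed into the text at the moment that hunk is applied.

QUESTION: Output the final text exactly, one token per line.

Answer: fmly
xfnbg
pqqwj
ualdx
ncu
mvkxs
ioywe
thn
fmlhw
rpd
ynfb

Derivation:
Hunk 1: at line 4 remove [ypci,sjht] add [bfq] -> 12 lines: fmly xfnbg pqqwj ualdx bfq bhxck tuti ioywe thn fmlhw rpd ynfb
Hunk 2: at line 3 remove [bfq] add [ncu,bor] -> 13 lines: fmly xfnbg pqqwj ualdx ncu bor bhxck tuti ioywe thn fmlhw rpd ynfb
Hunk 3: at line 4 remove [bor,bhxck,tuti] add [mvkxs] -> 11 lines: fmly xfnbg pqqwj ualdx ncu mvkxs ioywe thn fmlhw rpd ynfb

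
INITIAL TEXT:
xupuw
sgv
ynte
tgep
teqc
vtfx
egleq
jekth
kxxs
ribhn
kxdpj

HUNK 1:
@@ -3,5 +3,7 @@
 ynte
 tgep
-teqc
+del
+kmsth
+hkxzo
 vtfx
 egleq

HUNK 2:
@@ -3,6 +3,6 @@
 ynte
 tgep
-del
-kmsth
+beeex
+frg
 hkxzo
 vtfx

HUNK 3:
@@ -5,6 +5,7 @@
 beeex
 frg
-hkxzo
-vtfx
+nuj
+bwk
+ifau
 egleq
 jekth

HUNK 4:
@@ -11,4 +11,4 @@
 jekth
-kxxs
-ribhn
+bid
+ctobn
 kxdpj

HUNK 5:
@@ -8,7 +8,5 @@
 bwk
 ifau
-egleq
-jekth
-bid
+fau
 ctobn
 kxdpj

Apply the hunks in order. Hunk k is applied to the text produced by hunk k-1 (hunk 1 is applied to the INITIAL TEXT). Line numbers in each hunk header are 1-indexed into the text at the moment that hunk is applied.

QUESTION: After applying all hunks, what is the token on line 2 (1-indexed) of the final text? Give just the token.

Hunk 1: at line 3 remove [teqc] add [del,kmsth,hkxzo] -> 13 lines: xupuw sgv ynte tgep del kmsth hkxzo vtfx egleq jekth kxxs ribhn kxdpj
Hunk 2: at line 3 remove [del,kmsth] add [beeex,frg] -> 13 lines: xupuw sgv ynte tgep beeex frg hkxzo vtfx egleq jekth kxxs ribhn kxdpj
Hunk 3: at line 5 remove [hkxzo,vtfx] add [nuj,bwk,ifau] -> 14 lines: xupuw sgv ynte tgep beeex frg nuj bwk ifau egleq jekth kxxs ribhn kxdpj
Hunk 4: at line 11 remove [kxxs,ribhn] add [bid,ctobn] -> 14 lines: xupuw sgv ynte tgep beeex frg nuj bwk ifau egleq jekth bid ctobn kxdpj
Hunk 5: at line 8 remove [egleq,jekth,bid] add [fau] -> 12 lines: xupuw sgv ynte tgep beeex frg nuj bwk ifau fau ctobn kxdpj
Final line 2: sgv

Answer: sgv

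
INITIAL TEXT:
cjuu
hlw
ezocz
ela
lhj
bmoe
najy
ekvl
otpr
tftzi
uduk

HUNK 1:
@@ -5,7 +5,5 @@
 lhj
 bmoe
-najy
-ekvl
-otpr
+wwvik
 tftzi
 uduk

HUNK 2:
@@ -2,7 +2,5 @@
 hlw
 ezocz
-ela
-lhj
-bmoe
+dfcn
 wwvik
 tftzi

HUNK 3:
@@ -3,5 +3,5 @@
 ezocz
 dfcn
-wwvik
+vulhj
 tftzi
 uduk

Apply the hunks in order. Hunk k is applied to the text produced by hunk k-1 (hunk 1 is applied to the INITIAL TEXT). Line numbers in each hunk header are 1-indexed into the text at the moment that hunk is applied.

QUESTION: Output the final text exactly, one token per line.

Answer: cjuu
hlw
ezocz
dfcn
vulhj
tftzi
uduk

Derivation:
Hunk 1: at line 5 remove [najy,ekvl,otpr] add [wwvik] -> 9 lines: cjuu hlw ezocz ela lhj bmoe wwvik tftzi uduk
Hunk 2: at line 2 remove [ela,lhj,bmoe] add [dfcn] -> 7 lines: cjuu hlw ezocz dfcn wwvik tftzi uduk
Hunk 3: at line 3 remove [wwvik] add [vulhj] -> 7 lines: cjuu hlw ezocz dfcn vulhj tftzi uduk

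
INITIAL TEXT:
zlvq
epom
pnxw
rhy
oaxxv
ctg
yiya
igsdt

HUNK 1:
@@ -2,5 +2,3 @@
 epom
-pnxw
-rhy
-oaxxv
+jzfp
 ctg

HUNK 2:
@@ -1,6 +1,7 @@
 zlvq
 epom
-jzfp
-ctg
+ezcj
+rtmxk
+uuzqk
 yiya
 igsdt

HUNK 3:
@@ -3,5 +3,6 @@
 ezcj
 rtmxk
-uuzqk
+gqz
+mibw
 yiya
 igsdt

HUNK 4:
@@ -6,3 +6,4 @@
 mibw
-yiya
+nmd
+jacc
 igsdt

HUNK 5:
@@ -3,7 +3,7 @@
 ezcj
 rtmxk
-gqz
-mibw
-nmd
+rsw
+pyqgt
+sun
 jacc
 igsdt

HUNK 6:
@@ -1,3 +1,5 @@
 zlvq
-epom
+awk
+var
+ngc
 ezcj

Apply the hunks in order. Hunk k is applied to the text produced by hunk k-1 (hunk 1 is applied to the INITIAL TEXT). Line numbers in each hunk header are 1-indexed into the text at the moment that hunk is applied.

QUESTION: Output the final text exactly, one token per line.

Answer: zlvq
awk
var
ngc
ezcj
rtmxk
rsw
pyqgt
sun
jacc
igsdt

Derivation:
Hunk 1: at line 2 remove [pnxw,rhy,oaxxv] add [jzfp] -> 6 lines: zlvq epom jzfp ctg yiya igsdt
Hunk 2: at line 1 remove [jzfp,ctg] add [ezcj,rtmxk,uuzqk] -> 7 lines: zlvq epom ezcj rtmxk uuzqk yiya igsdt
Hunk 3: at line 3 remove [uuzqk] add [gqz,mibw] -> 8 lines: zlvq epom ezcj rtmxk gqz mibw yiya igsdt
Hunk 4: at line 6 remove [yiya] add [nmd,jacc] -> 9 lines: zlvq epom ezcj rtmxk gqz mibw nmd jacc igsdt
Hunk 5: at line 3 remove [gqz,mibw,nmd] add [rsw,pyqgt,sun] -> 9 lines: zlvq epom ezcj rtmxk rsw pyqgt sun jacc igsdt
Hunk 6: at line 1 remove [epom] add [awk,var,ngc] -> 11 lines: zlvq awk var ngc ezcj rtmxk rsw pyqgt sun jacc igsdt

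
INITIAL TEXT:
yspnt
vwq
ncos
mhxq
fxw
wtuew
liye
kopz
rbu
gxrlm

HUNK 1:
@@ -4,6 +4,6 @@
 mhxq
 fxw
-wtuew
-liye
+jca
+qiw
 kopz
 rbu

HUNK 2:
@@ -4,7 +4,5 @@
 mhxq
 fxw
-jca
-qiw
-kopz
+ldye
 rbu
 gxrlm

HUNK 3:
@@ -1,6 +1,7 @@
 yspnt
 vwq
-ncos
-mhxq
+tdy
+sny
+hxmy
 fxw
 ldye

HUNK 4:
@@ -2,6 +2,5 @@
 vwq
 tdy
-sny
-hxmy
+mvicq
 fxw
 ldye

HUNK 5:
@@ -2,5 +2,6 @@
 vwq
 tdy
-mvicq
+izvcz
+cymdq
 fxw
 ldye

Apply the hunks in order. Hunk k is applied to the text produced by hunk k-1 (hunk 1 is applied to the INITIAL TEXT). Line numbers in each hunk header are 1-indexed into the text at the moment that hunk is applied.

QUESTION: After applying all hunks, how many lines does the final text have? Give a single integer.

Answer: 9

Derivation:
Hunk 1: at line 4 remove [wtuew,liye] add [jca,qiw] -> 10 lines: yspnt vwq ncos mhxq fxw jca qiw kopz rbu gxrlm
Hunk 2: at line 4 remove [jca,qiw,kopz] add [ldye] -> 8 lines: yspnt vwq ncos mhxq fxw ldye rbu gxrlm
Hunk 3: at line 1 remove [ncos,mhxq] add [tdy,sny,hxmy] -> 9 lines: yspnt vwq tdy sny hxmy fxw ldye rbu gxrlm
Hunk 4: at line 2 remove [sny,hxmy] add [mvicq] -> 8 lines: yspnt vwq tdy mvicq fxw ldye rbu gxrlm
Hunk 5: at line 2 remove [mvicq] add [izvcz,cymdq] -> 9 lines: yspnt vwq tdy izvcz cymdq fxw ldye rbu gxrlm
Final line count: 9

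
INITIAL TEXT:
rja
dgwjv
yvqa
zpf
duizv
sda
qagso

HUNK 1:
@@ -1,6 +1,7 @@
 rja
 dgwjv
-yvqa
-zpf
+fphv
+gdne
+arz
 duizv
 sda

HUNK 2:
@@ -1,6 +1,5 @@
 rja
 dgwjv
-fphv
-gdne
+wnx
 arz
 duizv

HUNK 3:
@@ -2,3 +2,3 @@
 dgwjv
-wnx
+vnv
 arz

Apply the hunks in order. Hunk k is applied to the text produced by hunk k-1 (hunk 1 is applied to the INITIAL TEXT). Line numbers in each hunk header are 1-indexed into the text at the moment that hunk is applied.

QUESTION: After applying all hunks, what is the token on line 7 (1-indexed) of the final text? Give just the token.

Hunk 1: at line 1 remove [yvqa,zpf] add [fphv,gdne,arz] -> 8 lines: rja dgwjv fphv gdne arz duizv sda qagso
Hunk 2: at line 1 remove [fphv,gdne] add [wnx] -> 7 lines: rja dgwjv wnx arz duizv sda qagso
Hunk 3: at line 2 remove [wnx] add [vnv] -> 7 lines: rja dgwjv vnv arz duizv sda qagso
Final line 7: qagso

Answer: qagso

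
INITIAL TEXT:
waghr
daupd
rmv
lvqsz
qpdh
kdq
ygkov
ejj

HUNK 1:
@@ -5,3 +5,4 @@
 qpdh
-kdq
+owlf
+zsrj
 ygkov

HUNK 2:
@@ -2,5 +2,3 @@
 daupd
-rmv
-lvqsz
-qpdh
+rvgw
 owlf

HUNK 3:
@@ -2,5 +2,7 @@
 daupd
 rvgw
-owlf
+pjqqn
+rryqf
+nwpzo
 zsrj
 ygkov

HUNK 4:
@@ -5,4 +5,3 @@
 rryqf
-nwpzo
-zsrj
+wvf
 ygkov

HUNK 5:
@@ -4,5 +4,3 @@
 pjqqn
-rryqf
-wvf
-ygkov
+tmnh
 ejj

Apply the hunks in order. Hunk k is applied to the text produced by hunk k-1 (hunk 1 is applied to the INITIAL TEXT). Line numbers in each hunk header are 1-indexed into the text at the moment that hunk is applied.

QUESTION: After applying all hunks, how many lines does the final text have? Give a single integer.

Answer: 6

Derivation:
Hunk 1: at line 5 remove [kdq] add [owlf,zsrj] -> 9 lines: waghr daupd rmv lvqsz qpdh owlf zsrj ygkov ejj
Hunk 2: at line 2 remove [rmv,lvqsz,qpdh] add [rvgw] -> 7 lines: waghr daupd rvgw owlf zsrj ygkov ejj
Hunk 3: at line 2 remove [owlf] add [pjqqn,rryqf,nwpzo] -> 9 lines: waghr daupd rvgw pjqqn rryqf nwpzo zsrj ygkov ejj
Hunk 4: at line 5 remove [nwpzo,zsrj] add [wvf] -> 8 lines: waghr daupd rvgw pjqqn rryqf wvf ygkov ejj
Hunk 5: at line 4 remove [rryqf,wvf,ygkov] add [tmnh] -> 6 lines: waghr daupd rvgw pjqqn tmnh ejj
Final line count: 6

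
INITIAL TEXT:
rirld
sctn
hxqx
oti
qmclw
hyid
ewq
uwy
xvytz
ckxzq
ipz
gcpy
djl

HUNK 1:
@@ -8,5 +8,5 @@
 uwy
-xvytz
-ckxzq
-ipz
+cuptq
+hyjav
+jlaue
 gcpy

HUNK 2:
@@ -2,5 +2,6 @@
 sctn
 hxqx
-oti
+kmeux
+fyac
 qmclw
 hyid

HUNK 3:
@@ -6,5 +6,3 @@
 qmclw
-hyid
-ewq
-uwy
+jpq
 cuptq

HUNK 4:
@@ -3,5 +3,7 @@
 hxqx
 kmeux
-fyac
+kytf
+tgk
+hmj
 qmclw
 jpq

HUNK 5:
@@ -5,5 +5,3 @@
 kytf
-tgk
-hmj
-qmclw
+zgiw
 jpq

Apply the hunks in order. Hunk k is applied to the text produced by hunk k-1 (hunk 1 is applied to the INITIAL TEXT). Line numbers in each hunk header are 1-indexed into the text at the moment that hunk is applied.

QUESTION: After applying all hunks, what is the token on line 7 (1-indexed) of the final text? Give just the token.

Answer: jpq

Derivation:
Hunk 1: at line 8 remove [xvytz,ckxzq,ipz] add [cuptq,hyjav,jlaue] -> 13 lines: rirld sctn hxqx oti qmclw hyid ewq uwy cuptq hyjav jlaue gcpy djl
Hunk 2: at line 2 remove [oti] add [kmeux,fyac] -> 14 lines: rirld sctn hxqx kmeux fyac qmclw hyid ewq uwy cuptq hyjav jlaue gcpy djl
Hunk 3: at line 6 remove [hyid,ewq,uwy] add [jpq] -> 12 lines: rirld sctn hxqx kmeux fyac qmclw jpq cuptq hyjav jlaue gcpy djl
Hunk 4: at line 3 remove [fyac] add [kytf,tgk,hmj] -> 14 lines: rirld sctn hxqx kmeux kytf tgk hmj qmclw jpq cuptq hyjav jlaue gcpy djl
Hunk 5: at line 5 remove [tgk,hmj,qmclw] add [zgiw] -> 12 lines: rirld sctn hxqx kmeux kytf zgiw jpq cuptq hyjav jlaue gcpy djl
Final line 7: jpq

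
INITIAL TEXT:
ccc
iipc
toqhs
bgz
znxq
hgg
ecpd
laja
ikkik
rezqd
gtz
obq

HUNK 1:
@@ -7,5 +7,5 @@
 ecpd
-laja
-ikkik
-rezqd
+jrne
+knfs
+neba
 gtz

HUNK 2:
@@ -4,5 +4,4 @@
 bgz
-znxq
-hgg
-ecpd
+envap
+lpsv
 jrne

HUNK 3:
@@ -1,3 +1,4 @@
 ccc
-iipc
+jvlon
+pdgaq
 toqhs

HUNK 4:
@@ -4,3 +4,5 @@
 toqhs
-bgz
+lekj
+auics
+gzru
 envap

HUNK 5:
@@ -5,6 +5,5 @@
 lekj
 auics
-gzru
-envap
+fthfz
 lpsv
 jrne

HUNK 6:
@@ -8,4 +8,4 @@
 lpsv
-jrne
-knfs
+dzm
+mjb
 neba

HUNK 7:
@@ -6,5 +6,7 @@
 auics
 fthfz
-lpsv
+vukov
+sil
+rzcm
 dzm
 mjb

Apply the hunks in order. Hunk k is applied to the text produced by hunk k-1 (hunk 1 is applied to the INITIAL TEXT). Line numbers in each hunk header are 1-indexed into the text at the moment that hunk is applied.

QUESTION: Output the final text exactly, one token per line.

Answer: ccc
jvlon
pdgaq
toqhs
lekj
auics
fthfz
vukov
sil
rzcm
dzm
mjb
neba
gtz
obq

Derivation:
Hunk 1: at line 7 remove [laja,ikkik,rezqd] add [jrne,knfs,neba] -> 12 lines: ccc iipc toqhs bgz znxq hgg ecpd jrne knfs neba gtz obq
Hunk 2: at line 4 remove [znxq,hgg,ecpd] add [envap,lpsv] -> 11 lines: ccc iipc toqhs bgz envap lpsv jrne knfs neba gtz obq
Hunk 3: at line 1 remove [iipc] add [jvlon,pdgaq] -> 12 lines: ccc jvlon pdgaq toqhs bgz envap lpsv jrne knfs neba gtz obq
Hunk 4: at line 4 remove [bgz] add [lekj,auics,gzru] -> 14 lines: ccc jvlon pdgaq toqhs lekj auics gzru envap lpsv jrne knfs neba gtz obq
Hunk 5: at line 5 remove [gzru,envap] add [fthfz] -> 13 lines: ccc jvlon pdgaq toqhs lekj auics fthfz lpsv jrne knfs neba gtz obq
Hunk 6: at line 8 remove [jrne,knfs] add [dzm,mjb] -> 13 lines: ccc jvlon pdgaq toqhs lekj auics fthfz lpsv dzm mjb neba gtz obq
Hunk 7: at line 6 remove [lpsv] add [vukov,sil,rzcm] -> 15 lines: ccc jvlon pdgaq toqhs lekj auics fthfz vukov sil rzcm dzm mjb neba gtz obq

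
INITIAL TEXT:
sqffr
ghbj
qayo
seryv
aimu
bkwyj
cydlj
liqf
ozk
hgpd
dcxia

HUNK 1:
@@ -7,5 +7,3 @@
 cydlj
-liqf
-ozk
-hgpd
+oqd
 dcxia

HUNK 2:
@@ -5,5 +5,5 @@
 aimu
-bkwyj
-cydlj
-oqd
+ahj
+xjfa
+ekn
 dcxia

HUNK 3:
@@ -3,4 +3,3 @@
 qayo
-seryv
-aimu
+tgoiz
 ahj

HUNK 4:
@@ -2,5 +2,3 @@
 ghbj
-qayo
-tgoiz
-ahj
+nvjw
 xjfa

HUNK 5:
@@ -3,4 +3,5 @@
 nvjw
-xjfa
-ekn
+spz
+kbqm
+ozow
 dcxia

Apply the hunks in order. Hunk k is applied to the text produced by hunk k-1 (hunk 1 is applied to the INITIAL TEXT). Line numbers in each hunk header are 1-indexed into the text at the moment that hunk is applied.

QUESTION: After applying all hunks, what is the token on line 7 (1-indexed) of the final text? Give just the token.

Answer: dcxia

Derivation:
Hunk 1: at line 7 remove [liqf,ozk,hgpd] add [oqd] -> 9 lines: sqffr ghbj qayo seryv aimu bkwyj cydlj oqd dcxia
Hunk 2: at line 5 remove [bkwyj,cydlj,oqd] add [ahj,xjfa,ekn] -> 9 lines: sqffr ghbj qayo seryv aimu ahj xjfa ekn dcxia
Hunk 3: at line 3 remove [seryv,aimu] add [tgoiz] -> 8 lines: sqffr ghbj qayo tgoiz ahj xjfa ekn dcxia
Hunk 4: at line 2 remove [qayo,tgoiz,ahj] add [nvjw] -> 6 lines: sqffr ghbj nvjw xjfa ekn dcxia
Hunk 5: at line 3 remove [xjfa,ekn] add [spz,kbqm,ozow] -> 7 lines: sqffr ghbj nvjw spz kbqm ozow dcxia
Final line 7: dcxia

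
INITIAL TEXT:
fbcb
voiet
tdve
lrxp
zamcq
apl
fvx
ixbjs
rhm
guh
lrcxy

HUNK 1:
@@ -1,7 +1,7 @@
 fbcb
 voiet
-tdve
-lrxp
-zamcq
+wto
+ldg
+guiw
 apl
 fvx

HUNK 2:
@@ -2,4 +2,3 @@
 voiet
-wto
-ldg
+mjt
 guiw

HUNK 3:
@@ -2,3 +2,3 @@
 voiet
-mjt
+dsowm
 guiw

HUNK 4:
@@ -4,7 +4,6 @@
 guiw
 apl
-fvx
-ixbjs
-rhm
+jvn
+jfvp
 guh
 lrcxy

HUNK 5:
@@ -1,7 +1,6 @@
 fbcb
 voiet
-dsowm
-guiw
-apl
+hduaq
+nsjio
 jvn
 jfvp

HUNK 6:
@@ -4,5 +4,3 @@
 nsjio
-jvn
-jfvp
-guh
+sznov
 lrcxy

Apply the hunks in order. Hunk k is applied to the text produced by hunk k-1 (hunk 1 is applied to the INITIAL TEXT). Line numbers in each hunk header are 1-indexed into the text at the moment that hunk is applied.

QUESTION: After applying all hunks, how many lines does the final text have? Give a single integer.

Answer: 6

Derivation:
Hunk 1: at line 1 remove [tdve,lrxp,zamcq] add [wto,ldg,guiw] -> 11 lines: fbcb voiet wto ldg guiw apl fvx ixbjs rhm guh lrcxy
Hunk 2: at line 2 remove [wto,ldg] add [mjt] -> 10 lines: fbcb voiet mjt guiw apl fvx ixbjs rhm guh lrcxy
Hunk 3: at line 2 remove [mjt] add [dsowm] -> 10 lines: fbcb voiet dsowm guiw apl fvx ixbjs rhm guh lrcxy
Hunk 4: at line 4 remove [fvx,ixbjs,rhm] add [jvn,jfvp] -> 9 lines: fbcb voiet dsowm guiw apl jvn jfvp guh lrcxy
Hunk 5: at line 1 remove [dsowm,guiw,apl] add [hduaq,nsjio] -> 8 lines: fbcb voiet hduaq nsjio jvn jfvp guh lrcxy
Hunk 6: at line 4 remove [jvn,jfvp,guh] add [sznov] -> 6 lines: fbcb voiet hduaq nsjio sznov lrcxy
Final line count: 6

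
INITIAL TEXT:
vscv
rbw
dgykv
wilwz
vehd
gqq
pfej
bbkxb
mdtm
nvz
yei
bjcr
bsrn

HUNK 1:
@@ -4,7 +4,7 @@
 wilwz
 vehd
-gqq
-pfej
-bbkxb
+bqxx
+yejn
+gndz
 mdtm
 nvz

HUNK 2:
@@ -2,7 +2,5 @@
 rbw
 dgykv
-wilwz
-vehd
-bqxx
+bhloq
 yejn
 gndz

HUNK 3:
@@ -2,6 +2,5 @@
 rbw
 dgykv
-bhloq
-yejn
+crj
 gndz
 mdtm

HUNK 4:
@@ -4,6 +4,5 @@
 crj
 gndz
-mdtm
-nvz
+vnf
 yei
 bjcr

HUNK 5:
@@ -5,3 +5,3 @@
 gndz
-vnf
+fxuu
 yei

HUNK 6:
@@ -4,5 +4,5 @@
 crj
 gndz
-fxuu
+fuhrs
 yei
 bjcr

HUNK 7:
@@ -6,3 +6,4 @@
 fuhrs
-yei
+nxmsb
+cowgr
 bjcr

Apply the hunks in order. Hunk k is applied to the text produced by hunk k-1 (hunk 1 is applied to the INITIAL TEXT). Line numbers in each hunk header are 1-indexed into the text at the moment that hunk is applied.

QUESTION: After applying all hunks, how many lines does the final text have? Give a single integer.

Answer: 10

Derivation:
Hunk 1: at line 4 remove [gqq,pfej,bbkxb] add [bqxx,yejn,gndz] -> 13 lines: vscv rbw dgykv wilwz vehd bqxx yejn gndz mdtm nvz yei bjcr bsrn
Hunk 2: at line 2 remove [wilwz,vehd,bqxx] add [bhloq] -> 11 lines: vscv rbw dgykv bhloq yejn gndz mdtm nvz yei bjcr bsrn
Hunk 3: at line 2 remove [bhloq,yejn] add [crj] -> 10 lines: vscv rbw dgykv crj gndz mdtm nvz yei bjcr bsrn
Hunk 4: at line 4 remove [mdtm,nvz] add [vnf] -> 9 lines: vscv rbw dgykv crj gndz vnf yei bjcr bsrn
Hunk 5: at line 5 remove [vnf] add [fxuu] -> 9 lines: vscv rbw dgykv crj gndz fxuu yei bjcr bsrn
Hunk 6: at line 4 remove [fxuu] add [fuhrs] -> 9 lines: vscv rbw dgykv crj gndz fuhrs yei bjcr bsrn
Hunk 7: at line 6 remove [yei] add [nxmsb,cowgr] -> 10 lines: vscv rbw dgykv crj gndz fuhrs nxmsb cowgr bjcr bsrn
Final line count: 10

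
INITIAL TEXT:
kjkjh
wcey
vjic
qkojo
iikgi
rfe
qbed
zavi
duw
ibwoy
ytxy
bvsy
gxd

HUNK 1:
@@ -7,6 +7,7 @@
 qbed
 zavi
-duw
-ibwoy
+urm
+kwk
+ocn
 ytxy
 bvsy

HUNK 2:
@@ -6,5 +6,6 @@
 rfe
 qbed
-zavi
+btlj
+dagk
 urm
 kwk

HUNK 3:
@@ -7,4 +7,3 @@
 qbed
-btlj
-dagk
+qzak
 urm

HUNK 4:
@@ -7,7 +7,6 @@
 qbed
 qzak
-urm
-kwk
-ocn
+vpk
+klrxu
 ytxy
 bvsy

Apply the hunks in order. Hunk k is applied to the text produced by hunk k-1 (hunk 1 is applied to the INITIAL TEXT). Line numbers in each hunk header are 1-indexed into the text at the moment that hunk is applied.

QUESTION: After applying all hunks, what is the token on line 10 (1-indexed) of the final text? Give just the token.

Hunk 1: at line 7 remove [duw,ibwoy] add [urm,kwk,ocn] -> 14 lines: kjkjh wcey vjic qkojo iikgi rfe qbed zavi urm kwk ocn ytxy bvsy gxd
Hunk 2: at line 6 remove [zavi] add [btlj,dagk] -> 15 lines: kjkjh wcey vjic qkojo iikgi rfe qbed btlj dagk urm kwk ocn ytxy bvsy gxd
Hunk 3: at line 7 remove [btlj,dagk] add [qzak] -> 14 lines: kjkjh wcey vjic qkojo iikgi rfe qbed qzak urm kwk ocn ytxy bvsy gxd
Hunk 4: at line 7 remove [urm,kwk,ocn] add [vpk,klrxu] -> 13 lines: kjkjh wcey vjic qkojo iikgi rfe qbed qzak vpk klrxu ytxy bvsy gxd
Final line 10: klrxu

Answer: klrxu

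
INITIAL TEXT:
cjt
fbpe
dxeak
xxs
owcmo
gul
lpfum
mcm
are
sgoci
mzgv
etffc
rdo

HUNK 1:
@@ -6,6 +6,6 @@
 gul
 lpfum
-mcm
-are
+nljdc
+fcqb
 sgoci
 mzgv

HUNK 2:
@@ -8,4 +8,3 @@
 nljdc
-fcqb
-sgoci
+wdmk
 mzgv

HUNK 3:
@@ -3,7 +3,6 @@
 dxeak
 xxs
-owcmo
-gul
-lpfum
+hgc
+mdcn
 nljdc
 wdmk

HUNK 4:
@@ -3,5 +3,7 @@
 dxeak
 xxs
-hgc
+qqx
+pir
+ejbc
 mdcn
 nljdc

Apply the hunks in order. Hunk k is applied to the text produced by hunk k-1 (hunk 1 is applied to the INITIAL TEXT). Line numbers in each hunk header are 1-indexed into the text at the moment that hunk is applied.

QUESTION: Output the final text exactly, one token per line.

Answer: cjt
fbpe
dxeak
xxs
qqx
pir
ejbc
mdcn
nljdc
wdmk
mzgv
etffc
rdo

Derivation:
Hunk 1: at line 6 remove [mcm,are] add [nljdc,fcqb] -> 13 lines: cjt fbpe dxeak xxs owcmo gul lpfum nljdc fcqb sgoci mzgv etffc rdo
Hunk 2: at line 8 remove [fcqb,sgoci] add [wdmk] -> 12 lines: cjt fbpe dxeak xxs owcmo gul lpfum nljdc wdmk mzgv etffc rdo
Hunk 3: at line 3 remove [owcmo,gul,lpfum] add [hgc,mdcn] -> 11 lines: cjt fbpe dxeak xxs hgc mdcn nljdc wdmk mzgv etffc rdo
Hunk 4: at line 3 remove [hgc] add [qqx,pir,ejbc] -> 13 lines: cjt fbpe dxeak xxs qqx pir ejbc mdcn nljdc wdmk mzgv etffc rdo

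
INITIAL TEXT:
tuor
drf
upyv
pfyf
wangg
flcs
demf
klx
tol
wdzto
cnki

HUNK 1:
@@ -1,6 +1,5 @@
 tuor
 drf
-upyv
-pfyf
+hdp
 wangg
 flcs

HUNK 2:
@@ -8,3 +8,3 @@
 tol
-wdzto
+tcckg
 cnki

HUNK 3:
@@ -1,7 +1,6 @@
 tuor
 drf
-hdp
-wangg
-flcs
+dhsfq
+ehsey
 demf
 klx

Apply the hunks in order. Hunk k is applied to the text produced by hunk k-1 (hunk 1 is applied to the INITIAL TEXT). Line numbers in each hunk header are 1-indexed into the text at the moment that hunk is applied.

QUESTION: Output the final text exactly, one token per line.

Hunk 1: at line 1 remove [upyv,pfyf] add [hdp] -> 10 lines: tuor drf hdp wangg flcs demf klx tol wdzto cnki
Hunk 2: at line 8 remove [wdzto] add [tcckg] -> 10 lines: tuor drf hdp wangg flcs demf klx tol tcckg cnki
Hunk 3: at line 1 remove [hdp,wangg,flcs] add [dhsfq,ehsey] -> 9 lines: tuor drf dhsfq ehsey demf klx tol tcckg cnki

Answer: tuor
drf
dhsfq
ehsey
demf
klx
tol
tcckg
cnki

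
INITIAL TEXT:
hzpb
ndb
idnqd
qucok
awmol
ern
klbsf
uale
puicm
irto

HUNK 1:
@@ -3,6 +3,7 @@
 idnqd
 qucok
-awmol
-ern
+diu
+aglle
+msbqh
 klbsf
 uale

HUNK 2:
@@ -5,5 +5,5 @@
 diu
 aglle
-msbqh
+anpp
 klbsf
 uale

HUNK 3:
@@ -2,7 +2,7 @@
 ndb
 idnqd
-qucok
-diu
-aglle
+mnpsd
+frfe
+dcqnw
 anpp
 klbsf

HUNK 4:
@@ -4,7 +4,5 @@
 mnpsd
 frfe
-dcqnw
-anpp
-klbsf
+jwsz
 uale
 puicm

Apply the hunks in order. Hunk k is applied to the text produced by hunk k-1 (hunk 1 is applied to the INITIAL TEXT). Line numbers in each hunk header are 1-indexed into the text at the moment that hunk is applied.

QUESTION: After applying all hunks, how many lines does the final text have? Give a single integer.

Answer: 9

Derivation:
Hunk 1: at line 3 remove [awmol,ern] add [diu,aglle,msbqh] -> 11 lines: hzpb ndb idnqd qucok diu aglle msbqh klbsf uale puicm irto
Hunk 2: at line 5 remove [msbqh] add [anpp] -> 11 lines: hzpb ndb idnqd qucok diu aglle anpp klbsf uale puicm irto
Hunk 3: at line 2 remove [qucok,diu,aglle] add [mnpsd,frfe,dcqnw] -> 11 lines: hzpb ndb idnqd mnpsd frfe dcqnw anpp klbsf uale puicm irto
Hunk 4: at line 4 remove [dcqnw,anpp,klbsf] add [jwsz] -> 9 lines: hzpb ndb idnqd mnpsd frfe jwsz uale puicm irto
Final line count: 9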